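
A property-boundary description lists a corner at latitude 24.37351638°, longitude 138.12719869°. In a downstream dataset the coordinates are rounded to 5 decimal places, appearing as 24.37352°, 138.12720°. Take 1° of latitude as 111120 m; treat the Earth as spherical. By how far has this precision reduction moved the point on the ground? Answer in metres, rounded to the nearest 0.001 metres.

0.424 metres

The latitude changed by -0.00000362° and the longitude by -0.00000131°.
N–S: -0.00000362° × 111120 m/° = -0.402254 m.
East–west at this latitude: -0.00000131° × 111120 × cos 24.3735° ≈ -0.00000131 × 101216 = -0.132593 m.
Hypotenuse of the two orthogonal shifts: √(0.402254² + 0.132593²) = 0.423544 m.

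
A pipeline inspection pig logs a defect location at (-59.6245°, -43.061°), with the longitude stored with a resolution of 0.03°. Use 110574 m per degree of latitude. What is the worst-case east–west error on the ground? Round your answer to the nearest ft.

With a 0.03° grid the true value lies within half a step, ±0.03°/2 = ±0.015°, of the stored one.
One degree of longitude at 59.6245° is 110574 × cos 59.6245° ≈ 110574 × 0.5057 = 55913.4 m.
Maximum E–W displacement: 0.015 × 55913.4 = 838.701 m.
Converting: 838.701 m × 3.2808 ft/m ≈ 2751.6 ft.

2752 ft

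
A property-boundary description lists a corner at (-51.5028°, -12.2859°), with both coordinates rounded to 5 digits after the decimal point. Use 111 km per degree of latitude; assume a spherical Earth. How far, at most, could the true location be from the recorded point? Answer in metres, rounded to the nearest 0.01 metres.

0.65 metres

Rounding to 5 decimal places leaves each coordinate within ±5e-06° of the true value.
Latitude error → 5e-06 × 111000 = 0.555 m along the meridian.
East–west component at 51.5028°: 5e-06° × 111000 × cos 51.5028° ≈ 5e-06 × 69094.9 ≈ 0.345474 m.
The two errors are perpendicular, so the maximum displacement is √(0.555² + 0.345474²) ≈ 0.653741 m.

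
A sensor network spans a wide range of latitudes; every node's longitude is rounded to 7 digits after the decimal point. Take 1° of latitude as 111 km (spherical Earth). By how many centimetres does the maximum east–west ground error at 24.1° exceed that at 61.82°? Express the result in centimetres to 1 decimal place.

Rounding to 7 decimal places leaves the longitude within ±5e-08° of the true value.
Error at 24.1° = 5e-08° × 111000 × cos 24.1° ≈ 0.00555 × 0.9128 = 0.0050662 m.
Error at 61.82° = 5e-08° × 111000 × cos 61.82° ≈ 0.00555 × 0.4722 = 0.0026209 m.
Difference: 0.0050662 − 0.0026209 = 0.0024453 m.
That is 0.00244528 m = 0.24453 cm.

0.2 centimetres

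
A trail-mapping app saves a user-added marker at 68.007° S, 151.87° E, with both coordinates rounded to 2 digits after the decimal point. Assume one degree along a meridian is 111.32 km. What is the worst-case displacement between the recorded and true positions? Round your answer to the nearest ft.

Rounding to 2 decimal places leaves each coordinate within ±0.005° of the true value.
North–south component: 0.005° × 111320 = 556.6 m.
E–W at 68.007°: 0.005° × 111320 × cos 68.007° = 0.005 × 111320 × 0.3745 ≈ 208.443 m.
Worst case both components are at the extreme and orthogonal: √(556.6² + 208.443²) ≈ 594.35 m.
Converting: 594.35 m × 3.2808 ft/m ≈ 1950 ft.

1950 ft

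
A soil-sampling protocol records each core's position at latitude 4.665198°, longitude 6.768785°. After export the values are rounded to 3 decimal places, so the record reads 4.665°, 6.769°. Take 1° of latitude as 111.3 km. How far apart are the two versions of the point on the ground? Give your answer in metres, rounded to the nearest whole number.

32 metres

The latitude changed by +0.000198° and the longitude by -0.000215°.
N–S: 0.000198° × 111300 m/° = 22.0374 m.
E–W at 4.665°: -0.000215° × 111300 × cos 4.665° = -0.000215 × 111300 × 0.9967 ≈ -23.8502 m.
Hypotenuse of the two orthogonal shifts: √(22.0374² + 23.8502²) = 32.4728 m.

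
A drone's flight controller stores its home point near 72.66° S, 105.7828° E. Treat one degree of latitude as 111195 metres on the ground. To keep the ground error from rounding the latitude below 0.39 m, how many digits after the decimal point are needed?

One degree of latitude covers 111195 m.
N decimal places → at most half a unit in the last place, 0.5 × 10⁻ᴺ° = 111195/2 × 10⁻ᴺ m.
Setting 55597.5 × 10⁻ᴺ ≤ 0.39 gives 10ᴺ ≥ 1.426e+05, i.e. N ≥ 5.15.
So 6 decimal places suffice (0.0556 m); 5 would allow up to 0.556 m.

6 decimal places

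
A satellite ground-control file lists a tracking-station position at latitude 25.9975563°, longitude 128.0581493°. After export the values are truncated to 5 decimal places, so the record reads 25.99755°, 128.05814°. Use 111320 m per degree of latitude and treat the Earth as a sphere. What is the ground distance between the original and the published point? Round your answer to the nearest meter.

1 meters

Δlat = 25.9975563 − 25.99755 = +0.0000063°; Δlon = 128.0581493 − 128.05814 = +0.0000093°.
N–S: 0.0000063° × 111320 m/° = 0.701316 m.
E–W at 25.9976°: 0.0000093° × 111320 × cos 25.9976° = 0.0000093 × 111320 × 0.8988 ≈ 0.930519 m.
Hypotenuse of the two orthogonal shifts: √(0.701316² + 0.930519²) = 1.16521 m.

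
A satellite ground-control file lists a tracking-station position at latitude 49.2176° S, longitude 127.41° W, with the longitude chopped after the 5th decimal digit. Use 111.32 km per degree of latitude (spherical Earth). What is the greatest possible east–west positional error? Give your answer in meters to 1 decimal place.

0.7 meters

Truncating at 5 decimal places can drop up to a full unit in the last place, so the longitude may be off by as much as 1e-05°.
Parallels shrink by cos φ, so at 49.2176° a degree of longitude is 111320 × 0.6532 ≈ 72712.9 m.
Maximum E–W displacement: 1e-05 × 72712.9 = 0.727129 m.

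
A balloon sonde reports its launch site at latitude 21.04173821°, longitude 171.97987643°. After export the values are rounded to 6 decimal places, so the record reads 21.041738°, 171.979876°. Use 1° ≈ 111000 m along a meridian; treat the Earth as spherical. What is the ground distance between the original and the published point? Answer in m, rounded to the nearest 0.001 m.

0.050 m

The latitude changed by +0.00000021° and the longitude by +0.00000043°.
North–south shift: 0.00000021 × 111000 = 0.02331 m.
E–W at 21.0417°: 0.00000043° × 111000 × cos 21.0417° = 0.00000043 × 111000 × 0.9333 ≈ 0.0445473 m.
Combined displacement = (0.02331² + 0.0445473²)^½ ≈ 0.0502774 m.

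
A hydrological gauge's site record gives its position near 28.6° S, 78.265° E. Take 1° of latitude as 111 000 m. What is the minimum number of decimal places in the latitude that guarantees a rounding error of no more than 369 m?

3 decimal places

One degree of latitude covers 111000 m.
With N decimal places the half-ulp bound is 0.5·10⁻ᴺ°, or 0.5·10⁻ᴺ × 111000 m on the ground.
Setting 55500 × 10⁻ᴺ ≤ 369 gives 10ᴺ ≥ 150.4, i.e. N ≥ 2.18.
At 2 places the error can reach 555 m, but 3 places keeps it to 55.5 m.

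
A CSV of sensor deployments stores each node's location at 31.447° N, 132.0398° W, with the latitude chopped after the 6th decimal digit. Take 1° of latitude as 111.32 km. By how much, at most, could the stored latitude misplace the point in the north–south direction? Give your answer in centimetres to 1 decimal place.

11.1 centimetres

Truncating at 6 decimal places can drop up to a full unit in the last place, so the latitude may be off by as much as 1e-06°.
So the N–S error is at most 1e-06 × 111320 = 0.11132 m.
That is 0.11132 m = 11.132 cm.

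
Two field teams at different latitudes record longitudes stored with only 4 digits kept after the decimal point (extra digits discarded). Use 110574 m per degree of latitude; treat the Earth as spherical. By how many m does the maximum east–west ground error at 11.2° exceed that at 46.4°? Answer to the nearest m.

3 m

Truncating at 4 decimal places can drop up to a full unit in the last place, so the longitude may be off by as much as 0.0001°.
At 11.2°: 0.0001° × 110574 × cos 11.2° = 0.0001 × 110574 × 0.9810 ≈ 10.847 m.
Error at 46.4° = 0.0001° × 110574 × cos 46.4° ≈ 11.057 × 0.6896 = 7.6254 m.
So the lower-latitude error exceeds the higher by 10.847 − 7.6254 = 3.2214 m.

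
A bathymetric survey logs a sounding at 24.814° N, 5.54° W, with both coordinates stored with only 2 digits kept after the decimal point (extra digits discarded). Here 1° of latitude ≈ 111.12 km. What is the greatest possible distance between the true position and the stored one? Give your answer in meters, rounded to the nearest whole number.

1501 meters

Truncating at 2 decimal places can drop up to a full unit in the last place, so each coordinate may be off by as much as 0.01°.
N–S: 0.01° × 111120 m/° = 1111.2 m.
E–W at 24.814°: 0.01° × 111120 × cos 24.814° = 0.01 × 111120 × 0.9077 ≈ 1008.61 m.
Combining orthogonally: (1111.2² + 1008.61²)^½ ≈ 1500.69 m.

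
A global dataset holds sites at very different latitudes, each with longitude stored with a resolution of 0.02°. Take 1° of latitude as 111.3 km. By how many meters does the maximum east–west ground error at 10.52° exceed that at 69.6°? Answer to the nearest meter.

706 meters

With a 0.02° grid the true value lies within half a step, ±0.02°/2 = ±0.01°, of the stored one.
At 10.52°: 0.01° × 111300 × cos 10.52° = 0.01 × 111300 × 0.9832 ≈ 1094.3 m.
At 69.6°: 0.01° × 111300 × cos 69.6° = 0.01 × 111300 × 0.3486 ≈ 387.96 m.
Difference: 1094.3 − 387.96 = 706.33 m.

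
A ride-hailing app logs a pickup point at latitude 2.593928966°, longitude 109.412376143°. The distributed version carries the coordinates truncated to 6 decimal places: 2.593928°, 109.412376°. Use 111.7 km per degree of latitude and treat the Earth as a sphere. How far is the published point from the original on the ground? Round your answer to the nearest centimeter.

Δlat = 2.593928966 − 2.593928 = +0.000000966°; Δlon = 109.412376143 − 109.412376 = +0.000000143°.
North–south shift: 0.000000966 × 111700 = 0.107902 m.
East–west at this latitude: 0.000000143° × 111700 × cos 2.59393° ≈ 0.000000143 × 111586 = 0.0159567 m.
Combined displacement = (0.107902² + 0.0159567²)^½ ≈ 0.109076 m.
That is 0.109076 m = 10.908 cm.

11 centimeters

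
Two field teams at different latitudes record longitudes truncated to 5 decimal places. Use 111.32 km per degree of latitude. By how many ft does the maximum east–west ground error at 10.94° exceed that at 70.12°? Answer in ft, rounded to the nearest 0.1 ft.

2.3 ft

Truncating at 5 decimal places can drop up to a full unit in the last place, so the longitude may be off by as much as 1e-05°.
Error at 10.94° = 1e-05° × 111320 × cos 10.94° ≈ 1.1132 × 0.9818 = 1.093 m.
Error at 70.12° = 1e-05° × 111320 × cos 70.12° ≈ 1.1132 × 0.3401 = 0.37855 m.
Difference: 1.093 − 0.37855 = 0.71442 m.
Converting: 0.714424 m × 3.2808 ft/m ≈ 2.3439 ft.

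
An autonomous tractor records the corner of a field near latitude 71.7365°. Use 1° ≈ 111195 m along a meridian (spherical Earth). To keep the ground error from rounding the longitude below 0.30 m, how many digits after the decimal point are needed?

At 71.7365° one degree of longitude covers 111195 × cos 71.7365° ≈ 111195 × 0.3134 ≈ 34847.1 m.
N decimal places → at most half a unit in the last place, 0.5 × 10⁻ᴺ° = 34847.1/2 × 10⁻ᴺ m.
Setting 17423.6 × 10⁻ᴺ ≤ 0.30 gives 10ᴺ ≥ 5.808e+04, i.e. N ≥ 4.76.
So 5 decimal places suffice (0.174 m); 4 would allow up to 1.74 m.

5 decimal places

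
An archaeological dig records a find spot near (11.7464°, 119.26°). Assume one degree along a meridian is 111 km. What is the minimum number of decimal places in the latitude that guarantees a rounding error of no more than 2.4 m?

One degree of latitude covers 111000 m.
N decimal places → at most half a unit in the last place, 0.5 × 10⁻ᴺ° = 111000/2 × 10⁻ᴺ m.
Need 0.5 × 111000 × 10⁻ᴺ ≤ 2.4 → 10⁻ᴺ ≤ 4.324e-05, so N ≥ 4.36.
At 4 places the error can reach 5.55 m, but 5 places keeps it to 0.555 m.

5 decimal places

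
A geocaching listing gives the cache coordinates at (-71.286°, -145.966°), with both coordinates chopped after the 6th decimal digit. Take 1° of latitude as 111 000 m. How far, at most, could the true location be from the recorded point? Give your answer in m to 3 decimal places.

0.117 m

Truncating at 6 decimal places can drop up to a full unit in the last place, so each coordinate may be off by as much as 1e-06°.
North–south component: 1e-06° × 111000 = 0.111 m.
Longitude error → 1e-06 × 111000 × cos 71.286° = 1e-06 × 111000 × 0.3208 ≈ 0.0356137 m.
Combining orthogonally: (0.111² + 0.0356137²)^½ ≈ 0.116573 m.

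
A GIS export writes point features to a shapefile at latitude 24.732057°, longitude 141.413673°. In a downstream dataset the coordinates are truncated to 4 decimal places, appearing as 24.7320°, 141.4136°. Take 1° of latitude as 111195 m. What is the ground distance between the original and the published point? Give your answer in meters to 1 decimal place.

9.7 meters

The latitude changed by +0.000057° and the longitude by +0.000073°.
N–S: 0.000057° × 111195 m/° = 6.33812 m.
East–west at this latitude: 0.000073° × 111195 × cos 24.732° ≈ 0.000073 × 100996 = 7.37268 m.
Combined displacement = (6.33812² + 7.37268²)^½ ≈ 9.72256 m.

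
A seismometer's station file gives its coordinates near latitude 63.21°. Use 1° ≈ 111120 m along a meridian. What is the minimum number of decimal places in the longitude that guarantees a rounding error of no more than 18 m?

At 63.21° one degree of longitude covers 111120 × cos 63.21° ≈ 111120 × 0.4507 ≈ 50084.2 m.
With N decimal places the half-ulp bound is 0.5·10⁻ᴺ°, or 0.5·10⁻ᴺ × 50084.2 m on the ground.
Setting 25042.1 × 10⁻ᴺ ≤ 18 gives 10ᴺ ≥ 1391, i.e. N ≥ 3.14.
So 4 decimal places suffice (2.5 m); 3 would allow up to 25 m.

4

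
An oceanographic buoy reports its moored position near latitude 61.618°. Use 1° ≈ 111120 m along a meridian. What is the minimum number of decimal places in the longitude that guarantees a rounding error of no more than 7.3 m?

At 61.618° one degree of longitude covers 111120 × cos 61.618° ≈ 111120 × 0.4753 ≈ 52820.7 m.
With N decimal places the half-ulp bound is 0.5·10⁻ᴺ°, or 0.5·10⁻ᴺ × 52820.7 m on the ground.
Need 0.5 × 52820.7 × 10⁻ᴺ ≤ 7.3 → 10⁻ᴺ ≤ 2.764e-04, so N ≥ 3.56.
At 3 places the error can reach 26.4 m, but 4 places keeps it to 2.64 m.

4 decimal places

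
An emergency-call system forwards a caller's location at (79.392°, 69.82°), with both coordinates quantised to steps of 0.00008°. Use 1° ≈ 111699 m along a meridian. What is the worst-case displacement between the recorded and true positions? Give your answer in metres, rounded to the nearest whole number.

5 metres

With a 0.00008° grid the true value lies within half a step, ±0.00008°/2 = ±4e-05°, of the stored one.
North–south component: 4e-05° × 111699 = 4.46796 m.
East–west component at 79.392°: 4e-05° × 111699 × cos 79.392° ≈ 4e-05 × 20562.5 ≈ 0.8225 m.
Combining orthogonally: (4.46796² + 0.8225²)^½ ≈ 4.54304 m.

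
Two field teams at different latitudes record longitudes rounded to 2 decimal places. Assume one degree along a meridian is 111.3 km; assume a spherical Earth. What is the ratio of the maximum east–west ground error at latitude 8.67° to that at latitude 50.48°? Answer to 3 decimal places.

1.554

Rounding to 2 decimal places leaves the longitude within ±0.005° of the true value.
Error at 8.67° = 0.005° × 111300 × cos 8.67° ≈ 556.5 × 0.9886 = 550.14 m.
At 50.48°: 0.005° × 111300 × cos 50.48° = 0.005 × 111300 × 0.6363 ≈ 354.13 m.
Ratio: 550.14 / 354.13 = cos 8.67° / cos 50.48° ≈ 1.5535.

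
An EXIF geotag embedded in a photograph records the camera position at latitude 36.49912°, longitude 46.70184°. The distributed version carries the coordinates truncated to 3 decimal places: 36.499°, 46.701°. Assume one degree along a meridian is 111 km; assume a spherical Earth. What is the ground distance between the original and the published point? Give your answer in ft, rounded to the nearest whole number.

250 ft

Δlat = 36.49912 − 36.499 = +0.00012°; Δlon = 46.70184 − 46.701 = +0.00084°.
N–S: 0.00012° × 111000 m/° = 13.32 m.
E–W at 36.499°: 0.00084° × 111000 × cos 36.499° = 0.00084 × 111000 × 0.8039 ≈ 74.9526 m.
Combined displacement = (13.32² + 74.9526²)^½ ≈ 76.1269 m.
In feet: 76.1269 m ÷ 0.3048 ≈ 249.76 ft.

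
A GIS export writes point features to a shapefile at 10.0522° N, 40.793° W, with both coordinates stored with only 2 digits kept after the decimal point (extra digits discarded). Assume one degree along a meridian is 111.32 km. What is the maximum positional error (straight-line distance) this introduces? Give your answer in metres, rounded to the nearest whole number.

Truncating at 2 decimal places can drop up to a full unit in the last place, so each coordinate may be off by as much as 0.01°.
Latitude error → 0.01 × 111320 = 1113.2 m along the meridian.
Longitude error → 0.01 × 111320 × cos 10.0522° = 0.01 × 111320 × 0.9846 ≈ 1096.11 m.
Combining orthogonally: (1113.2² + 1096.11²)^½ ≈ 1562.27 m.

1562 metres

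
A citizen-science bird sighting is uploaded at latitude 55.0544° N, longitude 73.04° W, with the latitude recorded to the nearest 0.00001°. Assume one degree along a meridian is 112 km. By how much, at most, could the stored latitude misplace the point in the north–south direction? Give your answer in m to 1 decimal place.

0.6 m

Rounding to 5 decimal places leaves the latitude within ±5e-06° of the true value.
Along the meridian that is 5e-06° × 112000 m/° = 0.56 m.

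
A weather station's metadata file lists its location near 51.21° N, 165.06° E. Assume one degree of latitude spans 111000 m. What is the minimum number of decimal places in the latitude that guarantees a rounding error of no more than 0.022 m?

7 decimal places

One degree of latitude covers 111000 m.
With N decimal places the half-ulp bound is 0.5·10⁻ᴺ°, or 0.5·10⁻ᴺ × 111000 m on the ground.
Need 0.5 × 111000 × 10⁻ᴺ ≤ 0.022 → 10⁻ᴺ ≤ 3.964e-07, so N ≥ 6.40.
So 7 decimal places suffice (0.00555 m); 6 would allow up to 0.0555 m.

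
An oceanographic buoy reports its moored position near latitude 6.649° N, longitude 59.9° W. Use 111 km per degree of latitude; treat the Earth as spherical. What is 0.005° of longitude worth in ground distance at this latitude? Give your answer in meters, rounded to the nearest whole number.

551 meters

At 6.649° a degree of longitude is 111000 × cos 6.649° ≈ 110253 m, so 0.005° corresponds to 551.267 m.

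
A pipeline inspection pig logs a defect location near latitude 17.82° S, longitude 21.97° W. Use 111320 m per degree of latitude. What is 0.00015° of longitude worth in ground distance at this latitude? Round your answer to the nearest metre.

16 metres

0.00015° of longitude at 17.82° is 0.00015 × 111320 × cos 17.82° ≈ 0.00015 × 105979 = 15.8969 m.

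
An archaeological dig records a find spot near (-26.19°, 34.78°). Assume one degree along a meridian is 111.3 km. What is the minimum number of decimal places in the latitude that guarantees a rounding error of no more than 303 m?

3

One degree of latitude covers 111300 m.
Rounding to N decimal places gives at most 0.5 × 10⁻ᴺ degrees of error, i.e. 0.5 × 10⁻ᴺ × 111300 m.
Need 0.5 × 111300 × 10⁻ᴺ ≤ 303 → 10⁻ᴺ ≤ 5.445e-03, so N ≥ 2.26.
So 3 decimal places suffice (55.6 m); 2 would allow up to 556 m.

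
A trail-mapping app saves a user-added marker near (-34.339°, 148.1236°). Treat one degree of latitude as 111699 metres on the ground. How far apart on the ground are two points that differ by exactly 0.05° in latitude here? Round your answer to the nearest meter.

0.05° × 111699 m/° = 5584.95 m.

5585 meters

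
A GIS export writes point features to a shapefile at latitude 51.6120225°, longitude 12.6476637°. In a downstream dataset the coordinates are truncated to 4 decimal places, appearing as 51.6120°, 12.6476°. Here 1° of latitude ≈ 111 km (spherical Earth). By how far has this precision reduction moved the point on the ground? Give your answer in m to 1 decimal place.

The latitude changed by +0.0000225° and the longitude by +0.0000637°.
North–south shift: 0.0000225 × 111000 = 2.4975 m.
E–W at 51.612°: 0.0000637° × 111000 × cos 51.612° = 0.0000637 × 111000 × 0.6210 ≈ 4.39079 m.
Combined displacement = (2.4975² + 4.39079²)^½ ≈ 5.05139 m.

5.1 m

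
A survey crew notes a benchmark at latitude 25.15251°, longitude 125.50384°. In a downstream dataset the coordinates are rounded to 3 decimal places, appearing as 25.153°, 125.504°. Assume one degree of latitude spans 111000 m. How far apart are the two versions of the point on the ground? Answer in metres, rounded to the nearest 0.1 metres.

The latitude changed by -0.00049° and the longitude by -0.00016°.
North–south shift: -0.00049 × 111000 = -54.39 m.
E–W at 25.153°: -0.00016° × 111000 × cos 25.153° = -0.00016 × 111000 × 0.9052 ≈ -16.0759 m.
Combined displacement = (54.39² + 16.0759²)^½ ≈ 56.716 m.

56.7 metres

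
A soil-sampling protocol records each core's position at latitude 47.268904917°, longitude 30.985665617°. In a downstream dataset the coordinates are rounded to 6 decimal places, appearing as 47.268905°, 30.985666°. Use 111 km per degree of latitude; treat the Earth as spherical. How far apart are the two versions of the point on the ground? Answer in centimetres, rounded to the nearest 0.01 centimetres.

The latitude changed by -0.000000083° and the longitude by -0.000000383°.
North–south shift: -0.000000083 × 111000 = -0.009213 m.
E–W at 47.2689°: -0.000000383° × 111000 × cos 47.2689° = -0.000000383 × 111000 × 0.6786 ≈ -0.0288476 m.
Combined displacement = (0.009213² + 0.0288476²)^½ ≈ 0.030283 m.
That is 0.030283 m = 3.0283 cm.

3.03 centimetres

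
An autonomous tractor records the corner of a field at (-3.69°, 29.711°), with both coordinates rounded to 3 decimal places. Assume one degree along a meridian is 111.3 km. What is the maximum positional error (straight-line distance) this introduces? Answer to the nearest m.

Rounding to 3 decimal places leaves each coordinate within ±0.0005° of the true value.
Latitude error → 0.0005 × 111300 = 55.65 m along the meridian.
East–west component at 3.69°: 0.0005° × 111300 × cos 3.69° ≈ 0.0005 × 111069 ≈ 55.5346 m.
Worst case both components are at the extreme and orthogonal: √(55.65² + 55.5346²) ≈ 78.6194 m.

79 m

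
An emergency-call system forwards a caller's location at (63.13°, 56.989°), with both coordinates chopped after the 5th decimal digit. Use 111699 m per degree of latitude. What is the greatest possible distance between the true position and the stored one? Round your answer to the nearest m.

Truncating at 5 decimal places can drop up to a full unit in the last place, so each coordinate may be off by as much as 1e-05°.
North–south component: 1e-05° × 111699 = 1.11699 m.
E–W at 63.13°: 1e-05° × 111699 × cos 63.13° = 1e-05 × 111699 × 0.4520 ≈ 0.504843 m.
Combining orthogonally: (1.11699² + 0.504843²)^½ ≈ 1.22578 m.

1 m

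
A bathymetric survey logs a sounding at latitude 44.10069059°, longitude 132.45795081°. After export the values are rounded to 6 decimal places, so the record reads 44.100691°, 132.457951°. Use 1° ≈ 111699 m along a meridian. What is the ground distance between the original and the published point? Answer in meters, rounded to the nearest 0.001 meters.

0.048 meters

Δlat = 44.10069059 − 44.100691 = -0.00000041°; Δlon = 132.45795081 − 132.457951 = -0.00000019°.
N–S: -0.00000041° × 111699 m/° = -0.0457966 m.
E–W at 44.1007°: -0.00000019° × 111699 × cos 44.1007° = -0.00000019 × 111699 × 0.7181 ≈ -0.0152405 m.
Hypotenuse of the two orthogonal shifts: √(0.0457966² + 0.0152405²) = 0.0482659 m.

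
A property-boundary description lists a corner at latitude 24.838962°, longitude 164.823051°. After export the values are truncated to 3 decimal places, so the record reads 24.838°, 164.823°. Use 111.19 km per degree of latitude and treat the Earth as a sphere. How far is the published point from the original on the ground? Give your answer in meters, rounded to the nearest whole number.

107 meters

The latitude changed by +0.000962° and the longitude by +0.000051°.
North–south shift: 0.000962 × 111190 = 106.965 m.
E–W at 24.838°: 0.000051° × 111190 × cos 24.838° = 0.000051 × 111190 × 0.9075 ≈ 5.14615 m.
Combined displacement = (106.965² + 5.14615²)^½ ≈ 107.089 m.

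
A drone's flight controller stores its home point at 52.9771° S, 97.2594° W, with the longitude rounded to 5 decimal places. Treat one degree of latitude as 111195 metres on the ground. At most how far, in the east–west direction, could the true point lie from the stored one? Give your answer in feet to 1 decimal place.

Rounding to 5 decimal places leaves the longitude within ±5e-06° of the true value.
At latitude 52.9771° a degree of longitude spans 111195 m × cos 52.9771° = 111195 × 0.6021 ≈ 66954.3 m.
Maximum E–W displacement: 5e-06 × 66954.3 = 0.334772 m.
In feet: 0.334772 m ÷ 0.3048 ≈ 1.0983 ft.

1.1 feet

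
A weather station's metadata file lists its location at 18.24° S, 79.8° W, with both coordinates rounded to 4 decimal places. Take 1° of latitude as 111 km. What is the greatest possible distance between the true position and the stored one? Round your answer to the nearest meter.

Rounding to 4 decimal places leaves each coordinate within ±5e-05° of the true value.
N–S: 5e-05° × 111000 m/° = 5.55 m.
E–W at 18.24°: 5e-05° × 111000 × cos 18.24° = 5e-05 × 111000 × 0.9498 ≈ 5.27113 m.
Combining orthogonally: (5.55² + 5.27113²)^½ ≈ 7.65424 m.

8 meters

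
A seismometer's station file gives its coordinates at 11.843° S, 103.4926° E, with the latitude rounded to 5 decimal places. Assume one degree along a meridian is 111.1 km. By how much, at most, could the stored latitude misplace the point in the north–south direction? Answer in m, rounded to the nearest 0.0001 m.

0.5555 m

Rounding to 5 decimal places leaves the latitude within ±5e-06° of the true value.
North–south distance: 5e-06° × 111100 m/° = 0.5555 m.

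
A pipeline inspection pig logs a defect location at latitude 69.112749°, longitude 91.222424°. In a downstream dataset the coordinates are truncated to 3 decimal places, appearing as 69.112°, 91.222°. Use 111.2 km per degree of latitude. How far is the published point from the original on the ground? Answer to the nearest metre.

The latitude changed by +0.000749° and the longitude by +0.000424°.
N–S: 0.000749° × 111200 m/° = 83.2888 m.
East–west at this latitude: 0.000424° × 111200 × cos 69.112° ≈ 0.000424 × 39647.5 = 16.8105 m.
Hypotenuse of the two orthogonal shifts: √(83.2888² + 16.8105²) = 84.9683 m.

85 metres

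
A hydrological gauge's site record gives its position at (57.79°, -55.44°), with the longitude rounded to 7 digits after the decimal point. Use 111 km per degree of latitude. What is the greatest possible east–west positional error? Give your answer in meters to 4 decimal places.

0.0030 meters

Rounding to 7 decimal places leaves the longitude within ±5e-08° of the true value.
At latitude 57.79° a degree of longitude spans 111000 m × cos 57.79° = 111000 × 0.5330 ≈ 59165.7 m.
Maximum E–W displacement: 5e-08 × 59165.7 = 0.00295828 m.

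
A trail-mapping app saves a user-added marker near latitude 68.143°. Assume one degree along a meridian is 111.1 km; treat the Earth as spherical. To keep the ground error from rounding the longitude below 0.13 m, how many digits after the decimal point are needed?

At 68.143° one degree of longitude covers 111100 × cos 68.143° ≈ 111100 × 0.3723 ≈ 41361.6 m.
N decimal places → at most half a unit in the last place, 0.5 × 10⁻ᴺ° = 41361.6/2 × 10⁻ᴺ m.
Setting 20680.8 × 10⁻ᴺ ≤ 0.13 gives 10ᴺ ≥ 1.591e+05, i.e. N ≥ 5.20.
N = 5 would give 0.207 m (too coarse); N = 6 gives 0.0207 m ≤ 0.13 m.

6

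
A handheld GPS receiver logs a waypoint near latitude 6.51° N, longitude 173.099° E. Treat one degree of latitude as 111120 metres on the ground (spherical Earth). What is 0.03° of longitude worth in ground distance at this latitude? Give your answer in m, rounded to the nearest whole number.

3312 m

At 6.51° a degree of longitude is 111120 × cos 6.51° ≈ 110404 m, so 0.03° corresponds to 3312.11 m.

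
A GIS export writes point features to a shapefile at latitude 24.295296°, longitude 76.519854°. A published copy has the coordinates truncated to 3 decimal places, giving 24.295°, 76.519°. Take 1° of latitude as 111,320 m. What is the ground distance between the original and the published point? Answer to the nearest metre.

93 metres

The latitude changed by +0.000296° and the longitude by +0.000854°.
N–S: 0.000296° × 111320 m/° = 32.9507 m.
E–W at 24.295°: 0.000854° × 111320 × cos 24.295° = 0.000854 × 111320 × 0.9114 ≈ 86.648 m.
Combined displacement = (32.9507² + 86.648²)^½ ≈ 92.7019 m.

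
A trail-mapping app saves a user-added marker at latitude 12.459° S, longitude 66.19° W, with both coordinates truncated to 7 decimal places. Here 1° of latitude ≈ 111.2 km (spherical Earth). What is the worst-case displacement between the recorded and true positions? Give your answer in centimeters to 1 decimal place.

Truncating at 7 decimal places can drop up to a full unit in the last place, so each coordinate may be off by as much as 1e-07°.
N–S: 1e-07° × 111200 m/° = 0.01112 m.
East–west component at 12.459°: 1e-07° × 111200 × cos 12.459° ≈ 1e-07 × 108581 ≈ 0.0108581 m.
The two errors are perpendicular, so the maximum displacement is √(0.01112² + 0.0108581²) ≈ 0.015542 m.
That is 0.015542 m = 1.5542 cm.

1.6 centimeters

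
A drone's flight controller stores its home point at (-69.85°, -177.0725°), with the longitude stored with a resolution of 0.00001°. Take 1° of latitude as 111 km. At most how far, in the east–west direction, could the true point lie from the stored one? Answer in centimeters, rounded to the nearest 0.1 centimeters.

With a 0.00001° grid the true value lies within half a step, ±0.00001°/2 = ±5e-06°, of the stored one.
At latitude 69.85° a degree of longitude spans 111000 m × cos 69.85° = 111000 × 0.3445 ≈ 38237.2 m.
East–west error: 5e-06° × 38237.2 m/° ≈ 0.191186 m.
That is 0.191186 m = 19.119 cm.

19.1 centimeters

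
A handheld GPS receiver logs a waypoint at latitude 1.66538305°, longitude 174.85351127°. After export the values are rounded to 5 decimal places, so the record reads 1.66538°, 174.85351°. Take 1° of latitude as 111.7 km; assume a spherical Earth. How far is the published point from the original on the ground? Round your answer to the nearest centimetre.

37 centimetres

The latitude changed by +0.00000305° and the longitude by +0.00000127°.
N–S: 0.00000305° × 111700 m/° = 0.340685 m.
East–west at this latitude: 0.00000127° × 111700 × cos 1.66538° ≈ 0.00000127 × 111653 = 0.141799 m.
Combined displacement = (0.340685² + 0.141799²)^½ ≈ 0.369017 m.
That is 0.369017 m = 36.902 cm.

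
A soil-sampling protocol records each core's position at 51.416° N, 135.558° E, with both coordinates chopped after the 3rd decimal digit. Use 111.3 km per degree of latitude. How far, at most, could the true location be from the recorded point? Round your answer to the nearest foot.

Truncating at 3 decimal places can drop up to a full unit in the last place, so each coordinate may be off by as much as 0.001°.
N–S: 0.001° × 111300 m/° = 111.3 m.
E–W at 51.416°: 0.001° × 111300 × cos 51.416° = 0.001 × 111300 × 0.6237 ≈ 69.4135 m.
Worst case both components are at the extreme and orthogonal: √(111.3² + 69.4135²) ≈ 131.171 m.
Converting: 131.171 m × 3.2808 ft/m ≈ 430.35 ft.

430 feet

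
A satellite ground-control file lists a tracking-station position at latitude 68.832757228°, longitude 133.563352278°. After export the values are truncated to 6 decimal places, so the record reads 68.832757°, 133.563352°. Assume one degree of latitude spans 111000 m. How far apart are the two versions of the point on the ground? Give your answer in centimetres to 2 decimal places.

2.77 centimetres

The latitude changed by +0.000000228° and the longitude by +0.000000278°.
N–S: 0.000000228° × 111000 m/° = 0.025308 m.
E–W at 68.8328°: 0.000000278° × 111000 × cos 68.8328° = 0.000000278 × 111000 × 0.3611 ≈ 0.0111426 m.
Combined displacement = (0.025308² + 0.0111426²)^½ ≈ 0.0276523 m.
That is 0.0276523 m = 2.7652 cm.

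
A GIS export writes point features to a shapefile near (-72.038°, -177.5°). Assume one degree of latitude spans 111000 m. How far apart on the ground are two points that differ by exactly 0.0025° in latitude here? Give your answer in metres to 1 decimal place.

277.5 metres

0.0025° × 111000 m/° = 277.5 m.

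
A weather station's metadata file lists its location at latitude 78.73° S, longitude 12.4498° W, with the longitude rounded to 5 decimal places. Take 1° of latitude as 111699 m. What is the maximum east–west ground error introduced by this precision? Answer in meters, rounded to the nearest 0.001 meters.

Rounding to 5 decimal places leaves the longitude within ±5e-06° of the true value.
At latitude 78.73° a degree of longitude spans 111699 m × cos 78.73° = 111699 × 0.1954 ≈ 21829.6 m.
Maximum E–W displacement: 5e-06 × 21829.6 = 0.109148 m.

0.109 meters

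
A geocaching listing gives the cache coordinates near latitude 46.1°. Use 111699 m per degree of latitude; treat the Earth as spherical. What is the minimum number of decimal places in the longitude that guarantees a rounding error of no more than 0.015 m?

At 46.1° one degree of longitude covers 111699 × cos 46.1° ≈ 111699 × 0.6934 ≈ 77452.3 m.
N decimal places → at most half a unit in the last place, 0.5 × 10⁻ᴺ° = 77452.3/2 × 10⁻ᴺ m.
Setting 38726.1 × 10⁻ᴺ ≤ 0.015 gives 10ᴺ ≥ 2.582e+06, i.e. N ≥ 6.41.
So 7 decimal places suffice (0.00387 m); 6 would allow up to 0.0387 m.

7 decimal places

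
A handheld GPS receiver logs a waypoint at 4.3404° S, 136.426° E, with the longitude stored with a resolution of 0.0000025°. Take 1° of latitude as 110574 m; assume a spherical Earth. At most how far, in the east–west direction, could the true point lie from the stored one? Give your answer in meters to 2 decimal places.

0.14 meters

With a 0.0000025° grid the true value lies within half a step, ±0.0000025°/2 = ±1.25e-06°, of the stored one.
Parallels shrink by cos φ, so at 4.3404° a degree of longitude is 110574 × 0.9971 ≈ 110257 m.
So at most 1.25e-06° × 110257 ≈ 0.137821 m east–west.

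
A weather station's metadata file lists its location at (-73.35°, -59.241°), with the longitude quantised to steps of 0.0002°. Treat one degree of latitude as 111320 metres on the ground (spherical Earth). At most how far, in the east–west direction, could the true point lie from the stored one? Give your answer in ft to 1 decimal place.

With a 0.0002° grid the true value lies within half a step, ±0.0002°/2 = ±0.0001°, of the stored one.
One degree of longitude at 73.35° is 111320 × cos 73.35° ≈ 111320 × 0.2865 = 31895.9 m.
Maximum E–W displacement: 0.0001 × 31895.9 = 3.18959 m.
Converting: 3.18959 m × 3.2808 ft/m ≈ 10.465 ft.

10.5 ft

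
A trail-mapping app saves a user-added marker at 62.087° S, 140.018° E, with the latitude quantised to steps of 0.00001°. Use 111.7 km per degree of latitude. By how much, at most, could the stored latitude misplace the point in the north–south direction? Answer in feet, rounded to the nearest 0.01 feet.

1.83 feet

With a 0.00001° grid the true value lies within half a step, ±0.00001°/2 = ±5e-06°, of the stored one.
North–south distance: 5e-06° × 111700 m/° = 0.5585 m.
Converting: 0.5585 m × 3.2808 ft/m ≈ 1.8323 ft.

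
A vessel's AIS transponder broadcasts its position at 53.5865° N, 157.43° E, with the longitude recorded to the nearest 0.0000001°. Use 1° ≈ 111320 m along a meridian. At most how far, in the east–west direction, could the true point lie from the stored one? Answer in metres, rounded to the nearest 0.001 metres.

0.003 metres

Rounding to 7 decimal places leaves the longitude within ±5e-08° of the true value.
One degree of longitude at 53.5865° is 111320 × cos 53.5865° ≈ 111320 × 0.5936 = 66080.5 m.
So at most 5e-08° × 66080.5 ≈ 0.00330403 m east–west.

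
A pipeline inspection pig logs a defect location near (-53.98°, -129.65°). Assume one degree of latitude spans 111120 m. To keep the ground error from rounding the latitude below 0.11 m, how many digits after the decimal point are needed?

One degree of latitude covers 111120 m.
With N decimal places the half-ulp bound is 0.5·10⁻ᴺ°, or 0.5·10⁻ᴺ × 111120 m on the ground.
Setting 55560 × 10⁻ᴺ ≤ 0.11 gives 10ᴺ ≥ 5.051e+05, i.e. N ≥ 5.70.
At 5 places the error can reach 0.556 m, but 6 places keeps it to 0.0556 m.

6 decimal places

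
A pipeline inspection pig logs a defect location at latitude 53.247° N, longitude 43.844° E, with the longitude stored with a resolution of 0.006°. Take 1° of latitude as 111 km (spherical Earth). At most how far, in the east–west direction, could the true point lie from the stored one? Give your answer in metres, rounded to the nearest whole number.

199 metres

With a 0.006° grid the true value lies within half a step, ±0.006°/2 = ±0.003°, of the stored one.
Parallels shrink by cos φ, so at 53.247° a degree of longitude is 111000 × 0.5984 ≈ 66418.7 m.
So at most 0.003° × 66418.7 ≈ 199.256 m east–west.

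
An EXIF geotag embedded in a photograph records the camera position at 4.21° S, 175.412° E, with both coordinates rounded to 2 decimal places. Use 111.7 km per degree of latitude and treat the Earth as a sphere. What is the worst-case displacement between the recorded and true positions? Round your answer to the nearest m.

789 m

Rounding to 2 decimal places leaves each coordinate within ±0.005° of the true value.
North–south component: 0.005° × 111700 = 558.5 m.
East–west component at 4.21°: 0.005° × 111700 × cos 4.21° ≈ 0.005 × 111399 ≈ 556.993 m.
Worst case both components are at the extreme and orthogonal: √(558.5² + 556.993²) ≈ 788.773 m.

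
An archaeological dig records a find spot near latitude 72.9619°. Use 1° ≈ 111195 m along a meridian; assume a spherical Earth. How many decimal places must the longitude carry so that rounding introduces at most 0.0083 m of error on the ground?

At 72.9619° one degree of longitude covers 111195 × cos 72.9619° ≈ 111195 × 0.2930 ≈ 32581 m.
Rounding to N decimal places gives at most 0.5 × 10⁻ᴺ degrees of error, i.e. 0.5 × 10⁻ᴺ × 32581 m.
Setting 16290.5 × 10⁻ᴺ ≤ 0.0083 gives 10ᴺ ≥ 1.963e+06, i.e. N ≥ 6.29.
So 7 decimal places suffice (0.00163 m); 6 would allow up to 0.0163 m.

7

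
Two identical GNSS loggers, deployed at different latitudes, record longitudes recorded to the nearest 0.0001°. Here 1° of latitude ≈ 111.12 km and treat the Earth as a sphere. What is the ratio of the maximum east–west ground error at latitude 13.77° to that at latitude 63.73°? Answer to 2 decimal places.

2.19

Rounding to 4 decimal places leaves the longitude within ±5e-05° of the true value.
Error at 13.77° = 5e-05° × 111120 × cos 13.77° ≈ 5.556 × 0.9713 = 5.3963 m.
At 63.73°: 5e-05° × 111120 × cos 63.73° = 5e-05 × 111120 × 0.4426 ≈ 2.4591 m.
Ratio: 5.3963 / 2.4591 = cos 13.77° / cos 63.73° ≈ 2.1944.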